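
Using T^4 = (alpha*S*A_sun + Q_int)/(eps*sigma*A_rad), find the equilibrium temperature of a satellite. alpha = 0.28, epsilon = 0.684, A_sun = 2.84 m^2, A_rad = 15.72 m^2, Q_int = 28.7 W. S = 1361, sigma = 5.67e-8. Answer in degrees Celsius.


Numerator = alpha*S*A_sun + Q_int = 0.28*1361*2.84 + 28.7 = 1110.9672 W
Denominator = eps*sigma*A_rad = 0.684*5.67e-8*15.72 = 6.0966562e-07 W/K^4
T^4 = 1.8222566e+09 K^4
T = 206.6105 K = -66.5395 C

-66.5395 degrees Celsius


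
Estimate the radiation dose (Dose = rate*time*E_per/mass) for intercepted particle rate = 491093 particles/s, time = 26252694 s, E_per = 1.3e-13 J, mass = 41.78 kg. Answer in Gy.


Total energy deposited = rate * time * E_per
  = 491093 * 26252694 * 1.3e-13 = 1.6760 J
Dose = E_total / mass = 1.6760 / 41.78
Dose = 0.04011553 Gy

0.0401 Gy


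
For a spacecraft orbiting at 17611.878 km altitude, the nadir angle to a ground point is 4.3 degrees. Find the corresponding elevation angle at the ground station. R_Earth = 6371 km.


r = R_E + alt = 23982.8780 km
Law of sines in the satellite / Earth-center / ground-point triangle:
  sin(nadir)/R_E = sin(90 + el)/r  =>  cos(el) = (r/R_E)*sin(nadir)
cos(el) = (23982.8780 / 6371.0000) * sin(4.3 deg) = 0.2822486
el = arccos(0.2822486) = 73.6055 deg
(Earth-central angle = 90 - nadir - el = 12.0945 deg)

73.6055 degrees


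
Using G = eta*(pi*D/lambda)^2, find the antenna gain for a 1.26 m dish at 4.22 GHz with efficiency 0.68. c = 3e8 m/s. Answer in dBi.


lambda = c/f = 3e8 / 4.22e+09 = 0.07109005 m
G = eta*(pi*D/lambda)^2 = 0.68*(pi*1.26/0.07109005)^2
G = 2108.2987 (linear)
G = 10*log10(2108.2987) = 33.2393 dBi

33.2393 dBi


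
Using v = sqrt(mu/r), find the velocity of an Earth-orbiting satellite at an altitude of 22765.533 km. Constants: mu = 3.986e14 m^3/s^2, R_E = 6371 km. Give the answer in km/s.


r = R_E + alt = 6371.0 + 22765.533 = 29136.5330 km = 2.9136533e+07 m
v = sqrt(mu/r) = sqrt(3.986e14 / 2.9136533e+07) = 3698.7051 m/s = 3.6987 km/s

3.6987 km/s


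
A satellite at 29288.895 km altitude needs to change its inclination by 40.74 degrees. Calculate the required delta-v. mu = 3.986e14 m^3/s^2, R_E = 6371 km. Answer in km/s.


r = 35659.8950 km = 3.5659895e+07 m
V = sqrt(mu/r) = 3343.3252 m/s
di = 40.74 deg = 0.7110471 rad
dV = 2*V*sin(di/2) = 2*3343.3252*sin(0.3555236)
dV = 2327.4975 m/s = 2.3275 km/s

2.3275 km/s


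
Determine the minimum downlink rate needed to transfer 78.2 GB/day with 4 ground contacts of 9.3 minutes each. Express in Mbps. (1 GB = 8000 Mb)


total contact time = 4 * 9.3 * 60 = 2232.0000 s
data = 78.2 GB = 625600.0000 Mb
rate = 625600.0000 / 2232.0000 = 280.2867 Mbps

280.2867 Mbps


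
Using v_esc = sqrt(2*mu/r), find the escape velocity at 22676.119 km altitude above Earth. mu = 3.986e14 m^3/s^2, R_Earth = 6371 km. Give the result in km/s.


r = 6371.0 + 22676.119 = 29047.1190 km = 2.9047119e+07 m
v_esc = sqrt(2*mu/r) = sqrt(2*3.986e14 / 2.9047119e+07)
v_esc = 5238.8035 m/s = 5.2388 km/s

5.2388 km/s


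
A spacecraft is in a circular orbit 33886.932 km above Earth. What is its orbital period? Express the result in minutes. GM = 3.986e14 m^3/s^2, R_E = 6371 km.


r = 40257.9320 km = 4.0257932e+07 m
T = 2*pi*sqrt(r^3/mu) = 2*pi*sqrt(6.5246074e+22 / 3.986e14)
T = 80387.4799 s = 1339.7913 min

1339.7913 minutes


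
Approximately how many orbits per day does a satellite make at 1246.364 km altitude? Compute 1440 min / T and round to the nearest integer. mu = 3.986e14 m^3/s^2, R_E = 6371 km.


r = 7.617364e+06 m
T = 2*pi*sqrt(r^3/mu) = 6616.3472 s = 110.2725 min
revs/day = 1440 / 110.2725 = 13.0586
Rounded: 13 revolutions per day

13 revolutions per day


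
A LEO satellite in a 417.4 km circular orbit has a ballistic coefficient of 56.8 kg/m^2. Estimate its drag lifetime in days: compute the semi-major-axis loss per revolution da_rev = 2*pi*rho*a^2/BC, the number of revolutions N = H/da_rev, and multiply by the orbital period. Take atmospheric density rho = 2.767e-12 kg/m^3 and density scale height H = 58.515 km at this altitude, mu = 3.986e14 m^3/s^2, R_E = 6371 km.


a = R_E + alt = 6788.4000 km = 6.7884e+06 m
da_rev = 2*pi*rho*a^2/BC = 2*pi*2.767e-12*(6.7884e+06)^2/56.8 = 14.105080 m per revolution
N = H/da_rev = 58515.0000 m / 14.105080 m = 4148.5055 revolutions
P = 2*pi*sqrt(a^3/mu) = 5566.2455 s
lifetime = N*P = 4148.5055 * 5566.2455 = 2.30916e+07 s = 267.2639 days

267.2639 days


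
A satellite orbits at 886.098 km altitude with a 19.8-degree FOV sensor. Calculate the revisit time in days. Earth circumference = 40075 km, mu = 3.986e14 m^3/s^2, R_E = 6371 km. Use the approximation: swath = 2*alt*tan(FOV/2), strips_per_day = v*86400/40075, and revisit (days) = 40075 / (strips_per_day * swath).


swath = 2*886.098*tan(0.1727876) = 309.2977 km
v = sqrt(mu/r) = 7411.1764 m/s = 7.4112 km/s
strips/day = v*86400/40075 = 7.4112*86400/40075 = 15.9782
coverage/day = strips * swath = 15.9782 * 309.2977 = 4942.0152 km
revisit = 40075 / 4942.0152 = 8.1090 days

8.1090 days


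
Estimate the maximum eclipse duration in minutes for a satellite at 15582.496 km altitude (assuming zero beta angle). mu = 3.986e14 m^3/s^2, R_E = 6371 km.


r = 21953.4960 km
T = 539.5299 min
Eclipse fraction = arcsin(R_E/r)/pi = arcsin(6371.0000/21953.4960)/pi
= arcsin(0.2902043)/pi = 0.09372328
Eclipse duration = 0.09372328 * 539.5299 = 50.5665 min

50.5665 minutes


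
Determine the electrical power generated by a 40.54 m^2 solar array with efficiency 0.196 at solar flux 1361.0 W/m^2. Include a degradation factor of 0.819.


P = area * eta * S * degradation
P = 40.54 * 0.196 * 1361.0 * 0.819
P = 8856.9021 W

8856.9021 W


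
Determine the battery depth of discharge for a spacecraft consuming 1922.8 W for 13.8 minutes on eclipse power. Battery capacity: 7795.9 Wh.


E_used = P * t / 60 = 1922.8 * 13.8 / 60 = 442.2440 Wh
DOD = E_used / E_total * 100 = 442.2440 / 7795.9 * 100
DOD = 5.6728 %

5.6728 %


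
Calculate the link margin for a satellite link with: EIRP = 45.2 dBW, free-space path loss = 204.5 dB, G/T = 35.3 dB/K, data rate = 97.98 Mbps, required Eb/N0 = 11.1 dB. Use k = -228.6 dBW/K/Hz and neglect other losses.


C/N0 = EIRP - FSPL + G/T - k = 45.2 - 204.5 + 35.3 - (-228.6)
C/N0 = 104.6000 dB-Hz
R_b = 97.98 Mbps = 9.798e+07 bps -> 10*log10(R_b) = 79.9114 dB-Hz
Eb/N0 = C/N0 - 10*log10(R_b) = 104.6000 - 79.9114 = 24.6886 dB
Margin = Eb/N0 - Eb/N0_req = 24.6886 - 11.1 = 13.5886 dB (link closes)

13.5886 dB


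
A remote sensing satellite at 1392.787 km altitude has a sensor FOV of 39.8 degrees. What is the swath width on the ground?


FOV = 39.8 deg = 0.694641 rad
swath = 2 * alt * tan(FOV/2) = 2 * 1392.787 * tan(0.3473205)
swath = 2 * 1392.787 * 0.3619949
swath = 1008.3637 km

1008.3637 km


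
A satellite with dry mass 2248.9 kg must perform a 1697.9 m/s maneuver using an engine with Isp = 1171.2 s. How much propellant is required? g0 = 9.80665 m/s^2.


ve = Isp * g0 = 1171.2 * 9.80665 = 11485.548480 m/s
mass ratio = exp(dv/ve) = exp(1697.9/11485.548480) = 1.15931492
m_prop = m_dry * (mr - 1) = 2248.9 * (1.15931492 - 1)
m_prop = 358.2833 kg

358.2833 kg


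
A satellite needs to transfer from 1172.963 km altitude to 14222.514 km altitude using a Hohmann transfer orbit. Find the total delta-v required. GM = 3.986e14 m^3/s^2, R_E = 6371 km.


r1 = 7543.9630 km = 7.543963e+06 m
r2 = 20593.5140 km = 2.0593514e+07 m
dv1 = sqrt(mu/r1)*(sqrt(2*r2/(r1+r2)) - 1) = 1525.5033 m/s
dv2 = sqrt(mu/r2)*(1 - sqrt(2*r1/(r1+r2))) = 1177.8713 m/s
total dv = |dv1| + |dv2| = 1525.5033 + 1177.8713 = 2703.3746 m/s = 2.7034 km/s

2.7034 km/s


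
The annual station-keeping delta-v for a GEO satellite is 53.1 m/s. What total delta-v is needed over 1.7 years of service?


dV = rate * years = 53.1 * 1.7
dV = 90.2700 m/s

90.2700 m/s


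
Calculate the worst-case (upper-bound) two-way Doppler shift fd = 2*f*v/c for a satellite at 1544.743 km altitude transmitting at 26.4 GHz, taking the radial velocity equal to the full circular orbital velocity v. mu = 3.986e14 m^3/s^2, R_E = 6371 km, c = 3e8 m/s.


r = 7.915743e+06 m
v = sqrt(mu/r) = 7096.1503 m/s (worst-case radial velocity)
f = 26.4 GHz = 2.64e+10 Hz
fd = 2*f*v/c = 2*2.64e+10*7096.1503/3.0e+08
fd = 1.2489224e+06 Hz

1.2489e+06 Hz


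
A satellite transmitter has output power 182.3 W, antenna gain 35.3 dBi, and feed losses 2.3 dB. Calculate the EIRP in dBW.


Pt = 182.3 W = 22.6079 dBW
EIRP = Pt_dBW + Gt - losses = 22.6079 + 35.3 - 2.3 = 55.6079 dBW

55.6079 dBW


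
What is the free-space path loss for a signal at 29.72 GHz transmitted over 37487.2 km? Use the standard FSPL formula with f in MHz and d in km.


f = 29.72 GHz = 29720.0000 MHz
d = 37487.2 km
FSPL = 32.44 + 20*log10(29720.0000) + 20*log10(37487.2)
FSPL = 32.44 + 89.4610 + 91.4777
FSPL = 213.3786 dB

213.3786 dB


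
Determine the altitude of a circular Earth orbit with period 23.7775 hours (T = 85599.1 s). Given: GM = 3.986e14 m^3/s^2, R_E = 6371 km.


T = 85599.1 s
r = (mu*T^2/(4*pi^2))^(1/3) = (3.986e14 * 85599.1^2 / (4*pi^2))^(1/3)
r = 4.1979634e+07 m = 41979.6344 km
alt = r - R_E = 41979.6344 - 6371 = 35608.6344 km

35608.6344 km


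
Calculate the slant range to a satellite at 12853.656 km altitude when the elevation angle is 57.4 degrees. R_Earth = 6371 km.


h = 12853.656 km, el = 57.4 deg
d = -R_E*sin(el) + sqrt((R_E*sin(el))^2 + 2*R_E*h + h^2)
d = -6371.0000*sin(1.0018) + sqrt((6371.0000*0.8424524)^2 + 2*6371.0000*12853.656 + 12853.656^2)
d = 13548.4774 km

13548.4774 km


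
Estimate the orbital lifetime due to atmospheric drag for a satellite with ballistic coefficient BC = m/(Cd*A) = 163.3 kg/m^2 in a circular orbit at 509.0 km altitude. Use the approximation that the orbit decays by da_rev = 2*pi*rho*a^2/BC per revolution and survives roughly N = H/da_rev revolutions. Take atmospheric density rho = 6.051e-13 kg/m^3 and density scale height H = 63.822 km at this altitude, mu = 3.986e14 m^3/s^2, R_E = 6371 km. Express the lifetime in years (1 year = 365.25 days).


a = R_E + alt = 6880.0000 km = 6.88e+06 m
da_rev = 2*pi*rho*a^2/BC = 2*pi*6.051e-13*(6.88e+06)^2/163.3 = 1.102041 m per revolution
N = H/da_rev = 63822.0000 m / 1.102041 m = 57912.5511 revolutions
P = 2*pi*sqrt(a^3/mu) = 5679.2878 s
lifetime = N*P = 57912.5511 * 5679.2878 = 3.2890205e+08 s = 3806.7366 days
years = 3806.7366 / 365.25 = 10.4223 years

10.4223 years


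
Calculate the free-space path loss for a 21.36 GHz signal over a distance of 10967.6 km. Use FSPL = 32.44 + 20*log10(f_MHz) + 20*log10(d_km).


f = 21.36 GHz = 21360.0000 MHz
d = 10967.6 km
FSPL = 32.44 + 20*log10(21360.0000) + 20*log10(10967.6)
FSPL = 32.44 + 86.5920 + 80.8022
FSPL = 199.8343 dB

199.8343 dB


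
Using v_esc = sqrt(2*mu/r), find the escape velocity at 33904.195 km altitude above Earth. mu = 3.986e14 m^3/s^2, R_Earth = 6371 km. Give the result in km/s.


r = 6371.0 + 33904.195 = 40275.1950 km = 4.0275195e+07 m
v_esc = sqrt(2*mu/r) = sqrt(2*3.986e14 / 4.0275195e+07)
v_esc = 4449.0247 m/s = 4.4490 km/s

4.4490 km/s


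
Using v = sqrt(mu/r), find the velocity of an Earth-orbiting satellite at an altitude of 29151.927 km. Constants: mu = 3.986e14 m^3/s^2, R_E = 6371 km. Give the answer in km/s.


r = R_E + alt = 6371.0 + 29151.927 = 35522.9270 km = 3.5522927e+07 m
v = sqrt(mu/r) = sqrt(3.986e14 / 3.5522927e+07) = 3349.7645 m/s = 3.3498 km/s

3.3498 km/s


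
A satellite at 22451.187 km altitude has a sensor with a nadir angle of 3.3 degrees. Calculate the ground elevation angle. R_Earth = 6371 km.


r = R_E + alt = 28822.1870 km
Law of sines in the satellite / Earth-center / ground-point triangle:
  sin(nadir)/R_E = sin(90 + el)/r  =>  cos(el) = (r/R_E)*sin(nadir)
cos(el) = (28822.1870 / 6371.0000) * sin(3.3 deg) = 0.2604177
el = arccos(0.2604177) = 74.9052 deg
(Earth-central angle = 90 - nadir - el = 11.7948 deg)

74.9052 degrees


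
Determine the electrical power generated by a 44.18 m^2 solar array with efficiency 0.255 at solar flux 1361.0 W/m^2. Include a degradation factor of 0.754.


P = area * eta * S * degradation
P = 44.18 * 0.255 * 1361.0 * 0.754
P = 11560.9990 W

11560.9990 W


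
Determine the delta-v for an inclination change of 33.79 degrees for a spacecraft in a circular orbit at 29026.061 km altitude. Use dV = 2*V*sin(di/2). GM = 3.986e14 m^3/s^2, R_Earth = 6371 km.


r = 35397.0610 km = 3.5397061e+07 m
V = sqrt(mu/r) = 3355.7148 m/s
di = 33.79 deg = 0.5897468 rad
dV = 2*V*sin(di/2) = 2*3355.7148*sin(0.2948734)
dV = 1950.4669 m/s = 1.9505 km/s

1.9505 km/s


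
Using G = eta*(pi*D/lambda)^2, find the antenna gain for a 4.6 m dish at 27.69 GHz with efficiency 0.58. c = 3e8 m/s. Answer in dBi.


lambda = c/f = 3e8 / 2.769e+10 = 0.01083424 m
G = eta*(pi*D/lambda)^2 = 0.58*(pi*4.6/0.01083424)^2
G = 1.0319218e+06 (linear)
G = 10*log10(1.0319218e+06) = 60.1365 dBi

60.1365 dBi


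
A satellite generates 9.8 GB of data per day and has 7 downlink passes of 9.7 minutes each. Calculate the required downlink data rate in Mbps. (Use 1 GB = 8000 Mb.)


total contact time = 7 * 9.7 * 60 = 4074.0000 s
data = 9.8 GB = 78400.0000 Mb
rate = 78400.0000 / 4074.0000 = 19.2440 Mbps

19.2440 Mbps


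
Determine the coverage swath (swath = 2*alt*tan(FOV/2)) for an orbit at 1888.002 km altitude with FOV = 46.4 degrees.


FOV = 46.4 deg = 0.8098328 rad
swath = 2 * alt * tan(FOV/2) = 2 * 1888.002 * tan(0.4049164)
swath = 2 * 1888.002 * 0.4286005
swath = 1618.3974 km

1618.3974 km


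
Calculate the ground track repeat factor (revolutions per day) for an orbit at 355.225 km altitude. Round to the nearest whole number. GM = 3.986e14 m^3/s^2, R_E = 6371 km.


r = 6.726225e+06 m
T = 2*pi*sqrt(r^3/mu) = 5489.9490 s = 91.4991 min
revs/day = 1440 / 91.4991 = 15.7379
Rounded: 16 revolutions per day

16 revolutions per day


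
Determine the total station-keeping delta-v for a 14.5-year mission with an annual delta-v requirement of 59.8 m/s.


dV = rate * years = 59.8 * 14.5
dV = 867.1000 m/s

867.1000 m/s


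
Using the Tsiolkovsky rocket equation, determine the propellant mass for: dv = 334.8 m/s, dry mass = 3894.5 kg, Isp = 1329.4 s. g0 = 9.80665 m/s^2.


ve = Isp * g0 = 1329.4 * 9.80665 = 13036.960510 m/s
mass ratio = exp(dv/ve) = exp(334.8/13036.960510) = 1.02601343
m_prop = m_dry * (mr - 1) = 3894.5 * (1.02601343 - 1)
m_prop = 101.3093 kg

101.3093 kg


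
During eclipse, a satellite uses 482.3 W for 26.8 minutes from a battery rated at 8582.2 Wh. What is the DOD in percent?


E_used = P * t / 60 = 482.3 * 26.8 / 60 = 215.4273 Wh
DOD = E_used / E_total * 100 = 215.4273 / 8582.2 * 100
DOD = 2.5102 %

2.5102 %


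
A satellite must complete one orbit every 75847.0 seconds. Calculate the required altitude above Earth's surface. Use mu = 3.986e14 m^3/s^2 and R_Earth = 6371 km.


T = 75847.0 s
r = (mu*T^2/(4*pi^2))^(1/3) = (3.986e14 * 75847.0^2 / (4*pi^2))^(1/3)
r = 3.8727381e+07 m = 38727.3807 km
alt = r - R_E = 38727.3807 - 6371 = 32356.3807 km

32356.3807 km


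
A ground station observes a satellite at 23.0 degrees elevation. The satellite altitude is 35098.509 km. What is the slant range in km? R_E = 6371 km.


h = 35098.509 km, el = 23.0 deg
d = -R_E*sin(el) + sqrt((R_E*sin(el))^2 + 2*R_E*h + h^2)
d = -6371.0000*sin(0.4014257) + sqrt((6371.0000*0.3907311)^2 + 2*6371.0000*35098.509 + 35098.509^2)
d = 38563.3911 km

38563.3911 km


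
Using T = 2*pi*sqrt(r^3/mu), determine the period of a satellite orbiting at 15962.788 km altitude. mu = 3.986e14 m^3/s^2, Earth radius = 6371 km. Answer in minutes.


r = 22333.7880 km = 2.2333788e+07 m
T = 2*pi*sqrt(r^3/mu) = 2*pi*sqrt(1.1140051e+22 / 3.986e14)
T = 33216.5716 s = 553.6095 min

553.6095 minutes


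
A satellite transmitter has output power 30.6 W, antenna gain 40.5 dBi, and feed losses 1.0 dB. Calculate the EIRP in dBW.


Pt = 30.6 W = 14.8572 dBW
EIRP = Pt_dBW + Gt - losses = 14.8572 + 40.5 - 1.0 = 54.3572 dBW

54.3572 dBW


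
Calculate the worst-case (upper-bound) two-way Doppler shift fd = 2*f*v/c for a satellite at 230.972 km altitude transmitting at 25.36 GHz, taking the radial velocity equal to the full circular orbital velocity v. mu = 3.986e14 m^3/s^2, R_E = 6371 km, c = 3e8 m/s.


r = 6.601972e+06 m
v = sqrt(mu/r) = 7770.1930 m/s (worst-case radial velocity)
f = 25.36 GHz = 2.536e+10 Hz
fd = 2*f*v/c = 2*2.536e+10*7770.1930/3.0e+08
fd = 1.3136806e+06 Hz

1.3137e+06 Hz


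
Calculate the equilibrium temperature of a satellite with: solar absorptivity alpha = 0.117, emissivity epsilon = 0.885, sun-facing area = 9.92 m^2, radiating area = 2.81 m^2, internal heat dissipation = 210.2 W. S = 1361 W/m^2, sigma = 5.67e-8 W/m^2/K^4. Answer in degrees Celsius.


Numerator = alpha*S*A_sun + Q_int = 0.117*1361*9.92 + 210.2 = 1789.8310 W
Denominator = eps*sigma*A_rad = 0.885*5.67e-8*2.81 = 1.4100439e-07 W/K^4
T^4 = 1.2693442e+10 K^4
T = 335.6563 K = 62.5063 C

62.5063 degrees Celsius


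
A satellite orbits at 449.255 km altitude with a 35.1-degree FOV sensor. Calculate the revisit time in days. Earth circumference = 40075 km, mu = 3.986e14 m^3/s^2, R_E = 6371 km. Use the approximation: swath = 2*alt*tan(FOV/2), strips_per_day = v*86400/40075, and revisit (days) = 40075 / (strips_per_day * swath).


swath = 2*449.255*tan(0.3063053) = 284.1614 km
v = sqrt(mu/r) = 7644.8390 m/s = 7.6448 km/s
strips/day = v*86400/40075 = 7.6448*86400/40075 = 16.4819
coverage/day = strips * swath = 16.4819 * 284.1614 = 4683.5336 km
revisit = 40075 / 4683.5336 = 8.5566 days

8.5566 days


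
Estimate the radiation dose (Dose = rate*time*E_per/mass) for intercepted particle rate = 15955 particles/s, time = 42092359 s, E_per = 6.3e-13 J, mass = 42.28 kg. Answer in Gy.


Total energy deposited = rate * time * E_per
  = 15955 * 42092359 * 6.3e-13 = 0.4230977 J
Dose = E_total / mass = 0.4230977 / 42.28
Dose = 0.01000704 Gy

0.0100 Gy


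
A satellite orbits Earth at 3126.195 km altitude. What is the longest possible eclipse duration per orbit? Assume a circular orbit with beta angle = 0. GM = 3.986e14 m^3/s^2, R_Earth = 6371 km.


r = 9497.1950 km
T = 153.5158 min
Eclipse fraction = arcsin(R_E/r)/pi = arcsin(6371.0000/9497.1950)/pi
= arcsin(0.6708297)/pi = 0.2340618
Eclipse duration = 0.2340618 * 153.5158 = 35.9322 min

35.9322 minutes


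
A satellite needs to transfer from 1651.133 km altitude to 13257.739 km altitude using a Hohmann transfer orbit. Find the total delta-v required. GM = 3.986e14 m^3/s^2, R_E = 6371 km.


r1 = 8022.1330 km = 8.022133e+06 m
r2 = 19628.7390 km = 1.9628739e+07 m
dv1 = sqrt(mu/r1)*(sqrt(2*r2/(r1+r2)) - 1) = 1350.1180 m/s
dv2 = sqrt(mu/r2)*(1 - sqrt(2*r1/(r1+r2))) = 1073.6867 m/s
total dv = |dv1| + |dv2| = 1350.1180 + 1073.6867 = 2423.8047 m/s = 2.4238 km/s

2.4238 km/s


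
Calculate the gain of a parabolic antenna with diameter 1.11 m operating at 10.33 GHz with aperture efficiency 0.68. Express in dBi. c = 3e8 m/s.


lambda = c/f = 3e8 / 1.033e+10 = 0.02904163 m
G = eta*(pi*D/lambda)^2 = 0.68*(pi*1.11/0.02904163)^2
G = 9804.2133 (linear)
G = 10*log10(9804.2133) = 39.9141 dBi

39.9141 dBi


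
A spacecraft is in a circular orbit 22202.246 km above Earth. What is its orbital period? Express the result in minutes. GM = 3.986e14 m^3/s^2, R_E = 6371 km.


r = 28573.2460 km = 2.8573246e+07 m
T = 2*pi*sqrt(r^3/mu) = 2*pi*sqrt(2.3328066e+22 / 3.986e14)
T = 48067.3956 s = 801.1233 min

801.1233 minutes


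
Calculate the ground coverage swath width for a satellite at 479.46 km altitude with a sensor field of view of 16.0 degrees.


FOV = 16.0 deg = 0.2792527 rad
swath = 2 * alt * tan(FOV/2) = 2 * 479.46 * tan(0.1396263)
swath = 2 * 479.46 * 0.1405408
swath = 134.7674 km

134.7674 km


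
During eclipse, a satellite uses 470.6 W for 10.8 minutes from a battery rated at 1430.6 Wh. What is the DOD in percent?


E_used = P * t / 60 = 470.6 * 10.8 / 60 = 84.7080 Wh
DOD = E_used / E_total * 100 = 84.7080 / 1430.6 * 100
DOD = 5.9212 %

5.9212 %


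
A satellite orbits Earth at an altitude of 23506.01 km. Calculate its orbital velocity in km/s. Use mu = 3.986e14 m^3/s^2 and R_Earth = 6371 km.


r = R_E + alt = 6371.0 + 23506.01 = 29877.0100 km = 2.987701e+07 m
v = sqrt(mu/r) = sqrt(3.986e14 / 2.987701e+07) = 3652.5829 m/s = 3.6526 km/s

3.6526 km/s


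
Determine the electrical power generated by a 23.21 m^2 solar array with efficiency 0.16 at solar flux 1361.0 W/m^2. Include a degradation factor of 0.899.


P = area * eta * S * degradation
P = 23.21 * 0.16 * 1361.0 * 0.899
P = 4543.7344 W

4543.7344 W


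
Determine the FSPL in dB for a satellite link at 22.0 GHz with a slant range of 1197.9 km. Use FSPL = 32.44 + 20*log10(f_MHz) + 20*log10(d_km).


f = 22.0 GHz = 22000.0000 MHz
d = 1197.9 km
FSPL = 32.44 + 20*log10(22000.0000) + 20*log10(1197.9)
FSPL = 32.44 + 86.8485 + 61.5684
FSPL = 180.8569 dB

180.8569 dB


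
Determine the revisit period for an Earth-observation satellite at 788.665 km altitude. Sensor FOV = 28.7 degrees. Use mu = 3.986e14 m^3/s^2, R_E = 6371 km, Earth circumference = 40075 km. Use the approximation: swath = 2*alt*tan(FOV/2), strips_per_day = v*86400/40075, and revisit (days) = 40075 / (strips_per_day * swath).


swath = 2*788.665*tan(0.2504547) = 403.5226 km
v = sqrt(mu/r) = 7461.4339 m/s = 7.4614 km/s
strips/day = v*86400/40075 = 7.4614*86400/40075 = 16.0865
coverage/day = strips * swath = 16.0865 * 403.5226 = 6491.2807 km
revisit = 40075 / 6491.2807 = 6.1737 days

6.1737 days


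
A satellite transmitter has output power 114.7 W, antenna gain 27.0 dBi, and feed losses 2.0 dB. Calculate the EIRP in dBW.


Pt = 114.7 W = 20.5956 dBW
EIRP = Pt_dBW + Gt - losses = 20.5956 + 27.0 - 2.0 = 45.5956 dBW

45.5956 dBW


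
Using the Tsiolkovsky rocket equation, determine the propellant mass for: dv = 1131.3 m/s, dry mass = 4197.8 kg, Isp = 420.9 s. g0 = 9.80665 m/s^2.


ve = Isp * g0 = 420.9 * 9.80665 = 4127.618985 m/s
mass ratio = exp(dv/ve) = exp(1131.3/4127.618985) = 1.31532072
m_prop = m_dry * (mr - 1) = 4197.8 * (1.31532072 - 1)
m_prop = 1323.6533 kg

1323.6533 kg


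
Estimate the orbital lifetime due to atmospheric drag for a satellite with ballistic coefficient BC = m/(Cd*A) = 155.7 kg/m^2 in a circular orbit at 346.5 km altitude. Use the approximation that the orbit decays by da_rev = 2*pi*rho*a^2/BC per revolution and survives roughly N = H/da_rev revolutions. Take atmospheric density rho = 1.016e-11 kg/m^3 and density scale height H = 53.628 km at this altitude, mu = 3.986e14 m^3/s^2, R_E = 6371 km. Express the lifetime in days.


a = R_E + alt = 6717.5000 km = 6.7175e+06 m
da_rev = 2*pi*rho*a^2/BC = 2*pi*1.016e-11*(6.7175e+06)^2/155.7 = 18.501218 m per revolution
N = H/da_rev = 53628.0000 m / 18.501218 m = 2898.6200 revolutions
P = 2*pi*sqrt(a^3/mu) = 5479.2704 s
lifetime = N*P = 2898.6200 * 5479.2704 = 1.5882323e+07 s = 183.8232 days

183.8232 days


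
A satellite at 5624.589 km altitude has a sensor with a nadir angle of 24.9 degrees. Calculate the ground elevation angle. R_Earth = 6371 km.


r = R_E + alt = 11995.5890 km
Law of sines in the satellite / Earth-center / ground-point triangle:
  sin(nadir)/R_E = sin(90 + el)/r  =>  cos(el) = (r/R_E)*sin(nadir)
cos(el) = (11995.5890 / 6371.0000) * sin(24.9 deg) = 0.7927441
el = arccos(0.7927441) = 37.5573 deg
(Earth-central angle = 90 - nadir - el = 27.5427 deg)

37.5573 degrees


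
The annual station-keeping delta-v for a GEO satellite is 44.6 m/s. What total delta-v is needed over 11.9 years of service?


dV = rate * years = 44.6 * 11.9
dV = 530.7400 m/s

530.7400 m/s


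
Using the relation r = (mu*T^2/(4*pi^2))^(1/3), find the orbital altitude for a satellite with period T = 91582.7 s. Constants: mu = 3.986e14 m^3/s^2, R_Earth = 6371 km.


T = 91582.7 s
r = (mu*T^2/(4*pi^2))^(1/3) = (3.986e14 * 91582.7^2 / (4*pi^2))^(1/3)
r = 4.3913847e+07 m = 43913.8467 km
alt = r - R_E = 43913.8467 - 6371 = 37542.8467 km

37542.8467 km


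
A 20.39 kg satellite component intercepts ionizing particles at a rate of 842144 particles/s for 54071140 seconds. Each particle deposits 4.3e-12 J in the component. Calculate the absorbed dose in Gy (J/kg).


Total energy deposited = rate * time * E_per
  = 842144 * 54071140 * 4.3e-12 = 195.8035 J
Dose = E_total / mass = 195.8035 / 20.39
Dose = 9.6029 Gy

9.6029 Gy


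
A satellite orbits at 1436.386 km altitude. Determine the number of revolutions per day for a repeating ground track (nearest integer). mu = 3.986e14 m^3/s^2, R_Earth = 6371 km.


r = 7.807386e+06 m
T = 2*pi*sqrt(r^3/mu) = 6865.4609 s = 114.4243 min
revs/day = 1440 / 114.4243 = 12.5847
Rounded: 13 revolutions per day

13 revolutions per day


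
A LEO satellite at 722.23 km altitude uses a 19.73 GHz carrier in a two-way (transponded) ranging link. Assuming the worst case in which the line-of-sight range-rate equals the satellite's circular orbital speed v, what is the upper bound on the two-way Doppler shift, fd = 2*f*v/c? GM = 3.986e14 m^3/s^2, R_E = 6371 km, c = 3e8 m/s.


r = 7.09323e+06 m
v = sqrt(mu/r) = 7496.2943 m/s (worst-case radial velocity)
f = 19.73 GHz = 1.973e+10 Hz
fd = 2*f*v/c = 2*1.973e+10*7496.2943/3.0e+08
fd = 986012.5718 Hz

986012.5718 Hz


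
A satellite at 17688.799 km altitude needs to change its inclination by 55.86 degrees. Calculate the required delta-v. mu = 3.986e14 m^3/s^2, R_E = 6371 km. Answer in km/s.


r = 24059.7990 km = 2.4059799e+07 m
V = sqrt(mu/r) = 4070.2647 m/s
di = 55.86 deg = 0.9749409 rad
dV = 2*V*sin(di/2) = 2*4070.2647*sin(0.4874705)
dV = 3812.9628 m/s = 3.8130 km/s

3.8130 km/s


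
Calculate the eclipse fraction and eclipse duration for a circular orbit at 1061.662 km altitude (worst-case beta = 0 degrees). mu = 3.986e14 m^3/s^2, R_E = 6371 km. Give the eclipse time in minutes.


r = 7432.6620 km
T = 106.2861 min
Eclipse fraction = arcsin(R_E/r)/pi = arcsin(6371.0000/7432.6620)/pi
= arcsin(0.8571626)/pi = 0.3277749
Eclipse duration = 0.3277749 * 106.2861 = 34.8379 min

34.8379 minutes


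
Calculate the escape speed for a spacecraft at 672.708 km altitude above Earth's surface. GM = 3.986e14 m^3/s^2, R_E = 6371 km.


r = 6371.0 + 672.708 = 7043.7080 km = 7.043708e+06 m
v_esc = sqrt(2*mu/r) = sqrt(2*3.986e14 / 7.043708e+06)
v_esc = 10638.5631 m/s = 10.6386 km/s

10.6386 km/s


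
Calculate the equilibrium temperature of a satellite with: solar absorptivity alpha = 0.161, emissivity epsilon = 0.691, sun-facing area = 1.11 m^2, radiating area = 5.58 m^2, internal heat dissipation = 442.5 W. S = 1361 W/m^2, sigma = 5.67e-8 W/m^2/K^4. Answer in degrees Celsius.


Numerator = alpha*S*A_sun + Q_int = 0.161*1361*1.11 + 442.5 = 685.7243 W
Denominator = eps*sigma*A_rad = 0.691*5.67e-8*5.58 = 2.1862273e-07 W/K^4
T^4 = 3.1365646e+09 K^4
T = 236.6538 K = -36.4962 C

-36.4962 degrees Celsius


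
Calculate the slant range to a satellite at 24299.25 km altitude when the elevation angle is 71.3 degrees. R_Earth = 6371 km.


h = 24299.25 km, el = 71.3 deg
d = -R_E*sin(el) + sqrt((R_E*sin(el))^2 + 2*R_E*h + h^2)
d = -6371.0000*sin(1.2444) + sqrt((6371.0000*0.9472103)^2 + 2*6371.0000*24299.25 + 24299.25^2)
d = 24567.4787 km

24567.4787 km


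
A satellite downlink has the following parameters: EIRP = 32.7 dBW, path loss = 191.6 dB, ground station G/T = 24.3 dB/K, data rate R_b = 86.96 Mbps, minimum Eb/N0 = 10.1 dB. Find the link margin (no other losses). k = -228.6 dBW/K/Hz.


C/N0 = EIRP - FSPL + G/T - k = 32.7 - 191.6 + 24.3 - (-228.6)
C/N0 = 94.0000 dB-Hz
R_b = 86.96 Mbps = 8.696e+07 bps -> 10*log10(R_b) = 79.3932 dB-Hz
Eb/N0 = C/N0 - 10*log10(R_b) = 94.0000 - 79.3932 = 14.6068 dB
Margin = Eb/N0 - Eb/N0_req = 14.6068 - 10.1 = 4.5068 dB (link closes)

4.5068 dB


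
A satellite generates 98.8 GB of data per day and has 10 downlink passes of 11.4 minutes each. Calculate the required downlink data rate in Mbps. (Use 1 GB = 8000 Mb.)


total contact time = 10 * 11.4 * 60 = 6840.0000 s
data = 98.8 GB = 790400.0000 Mb
rate = 790400.0000 / 6840.0000 = 115.5556 Mbps

115.5556 Mbps


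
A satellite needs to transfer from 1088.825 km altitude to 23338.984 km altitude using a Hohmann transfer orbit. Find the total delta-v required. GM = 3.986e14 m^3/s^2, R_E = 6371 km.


r1 = 7459.8250 km = 7.459825e+06 m
r2 = 29709.9840 km = 2.9709984e+07 m
dv1 = sqrt(mu/r1)*(sqrt(2*r2/(r1+r2)) - 1) = 1932.4198 m/s
dv2 = sqrt(mu/r2)*(1 - sqrt(2*r1/(r1+r2))) = 1342.2287 m/s
total dv = |dv1| + |dv2| = 1932.4198 + 1342.2287 = 3274.6485 m/s = 3.2746 km/s

3.2746 km/s


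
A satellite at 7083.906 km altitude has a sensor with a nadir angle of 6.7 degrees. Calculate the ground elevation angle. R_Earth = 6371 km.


r = R_E + alt = 13454.9060 km
Law of sines in the satellite / Earth-center / ground-point triangle:
  sin(nadir)/R_E = sin(90 + el)/r  =>  cos(el) = (r/R_E)*sin(nadir)
cos(el) = (13454.9060 / 6371.0000) * sin(6.7 deg) = 0.2463968
el = arccos(0.2463968) = 75.7356 deg
(Earth-central angle = 90 - nadir - el = 7.5644 deg)

75.7356 degrees


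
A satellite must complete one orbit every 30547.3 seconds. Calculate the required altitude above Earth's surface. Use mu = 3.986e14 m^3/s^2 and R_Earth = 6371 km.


T = 30547.3 s
r = (mu*T^2/(4*pi^2))^(1/3) = (3.986e14 * 30547.3^2 / (4*pi^2))^(1/3)
r = 2.1120672e+07 m = 21120.6723 km
alt = r - R_E = 21120.6723 - 6371 = 14749.6723 km

14749.6723 km


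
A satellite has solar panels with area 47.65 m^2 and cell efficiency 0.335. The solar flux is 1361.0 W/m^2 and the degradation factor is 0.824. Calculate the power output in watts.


P = area * eta * S * degradation
P = 47.65 * 0.335 * 1361.0 * 0.824
P = 17901.6495 W

17901.6495 W


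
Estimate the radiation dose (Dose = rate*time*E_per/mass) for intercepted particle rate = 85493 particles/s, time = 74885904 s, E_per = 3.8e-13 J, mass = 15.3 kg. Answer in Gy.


Total energy deposited = rate * time * E_per
  = 85493 * 74885904 * 3.8e-13 = 2.4328 J
Dose = E_total / mass = 2.4328 / 15.3
Dose = 0.1590094 Gy

0.1590 Gy


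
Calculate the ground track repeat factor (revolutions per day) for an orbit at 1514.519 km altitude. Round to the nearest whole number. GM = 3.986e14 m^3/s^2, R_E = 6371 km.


r = 7.885519e+06 m
T = 2*pi*sqrt(r^3/mu) = 6968.7782 s = 116.1463 min
revs/day = 1440 / 116.1463 = 12.3982
Rounded: 12 revolutions per day

12 revolutions per day


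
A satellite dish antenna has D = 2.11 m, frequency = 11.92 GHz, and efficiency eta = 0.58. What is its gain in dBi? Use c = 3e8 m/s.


lambda = c/f = 3e8 / 1.192e+10 = 0.02516779 m
G = eta*(pi*D/lambda)^2 = 0.58*(pi*2.11/0.02516779)^2
G = 40234.8745 (linear)
G = 10*log10(40234.8745) = 46.0460 dBi

46.0460 dBi


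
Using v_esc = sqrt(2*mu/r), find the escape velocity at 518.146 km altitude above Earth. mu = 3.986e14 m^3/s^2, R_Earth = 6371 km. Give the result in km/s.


r = 6371.0 + 518.146 = 6889.1460 km = 6.889146e+06 m
v_esc = sqrt(2*mu/r) = sqrt(2*3.986e14 / 6.889146e+06)
v_esc = 10757.2423 m/s = 10.7572 km/s

10.7572 km/s


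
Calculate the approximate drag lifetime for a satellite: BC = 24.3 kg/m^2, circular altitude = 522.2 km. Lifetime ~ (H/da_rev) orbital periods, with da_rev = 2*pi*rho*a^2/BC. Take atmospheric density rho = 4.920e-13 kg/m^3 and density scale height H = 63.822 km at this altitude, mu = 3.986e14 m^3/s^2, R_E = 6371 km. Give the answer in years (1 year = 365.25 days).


a = R_E + alt = 6893.2000 km = 6.8932e+06 m
da_rev = 2*pi*rho*a^2/BC = 2*pi*4.920e-13*(6.8932e+06)^2/24.3 = 6.044779 m per revolution
N = H/da_rev = 63822.0000 m / 6.044779 m = 10558.2017 revolutions
P = 2*pi*sqrt(a^3/mu) = 5695.6401 s
lifetime = N*P = 10558.2017 * 5695.6401 = 6.0135717e+07 s = 696.0152 days
years = 696.0152 / 365.25 = 1.9056 years

1.9056 years


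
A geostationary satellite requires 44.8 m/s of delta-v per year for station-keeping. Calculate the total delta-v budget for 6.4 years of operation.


dV = rate * years = 44.8 * 6.4
dV = 286.7200 m/s

286.7200 m/s


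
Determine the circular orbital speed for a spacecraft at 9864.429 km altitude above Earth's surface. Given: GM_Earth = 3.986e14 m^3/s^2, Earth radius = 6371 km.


r = R_E + alt = 6371.0 + 9864.429 = 16235.4290 km = 1.6235429e+07 m
v = sqrt(mu/r) = sqrt(3.986e14 / 1.6235429e+07) = 4954.9213 m/s = 4.9549 km/s

4.9549 km/s


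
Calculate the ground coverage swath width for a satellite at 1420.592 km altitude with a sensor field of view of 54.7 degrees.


FOV = 54.7 deg = 0.9546951 rad
swath = 2 * alt * tan(FOV/2) = 2 * 1420.592 * tan(0.4773476)
swath = 2 * 1420.592 * 0.5172441
swath = 1469.5857 km

1469.5857 km


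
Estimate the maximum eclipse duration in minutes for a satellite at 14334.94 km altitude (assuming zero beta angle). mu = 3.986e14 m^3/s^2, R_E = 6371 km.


r = 20705.9400 km
T = 494.1996 min
Eclipse fraction = arcsin(R_E/r)/pi = arcsin(6371.0000/20705.9400)/pi
= arcsin(0.3076895)/pi = 0.0995558
Eclipse duration = 0.0995558 * 494.1996 = 49.2004 min

49.2004 minutes


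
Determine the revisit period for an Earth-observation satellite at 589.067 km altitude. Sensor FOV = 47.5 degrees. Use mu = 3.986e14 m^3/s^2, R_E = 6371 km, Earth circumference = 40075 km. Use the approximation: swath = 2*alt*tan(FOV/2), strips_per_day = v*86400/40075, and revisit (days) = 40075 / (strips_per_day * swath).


swath = 2*589.067*tan(0.4145157) = 518.3914 km
v = sqrt(mu/r) = 7567.6657 m/s = 7.5677 km/s
strips/day = v*86400/40075 = 7.5677*86400/40075 = 16.3156
coverage/day = strips * swath = 16.3156 * 518.3914 = 8457.8486 km
revisit = 40075 / 8457.8486 = 4.7382 days

4.7382 days


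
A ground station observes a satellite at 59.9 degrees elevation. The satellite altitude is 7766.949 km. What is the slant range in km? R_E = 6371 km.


h = 7766.949 km, el = 59.9 deg
d = -R_E*sin(el) + sqrt((R_E*sin(el))^2 + 2*R_E*h + h^2)
d = -6371.0000*sin(1.0455) + sqrt((6371.0000*0.8651514)^2 + 2*6371.0000*7766.949 + 7766.949^2)
d = 8260.2944 km

8260.2944 km


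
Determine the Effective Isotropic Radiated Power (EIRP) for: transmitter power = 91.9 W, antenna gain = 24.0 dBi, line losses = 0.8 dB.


Pt = 91.9 W = 19.6332 dBW
EIRP = Pt_dBW + Gt - losses = 19.6332 + 24.0 - 0.8 = 42.8332 dBW

42.8332 dBW


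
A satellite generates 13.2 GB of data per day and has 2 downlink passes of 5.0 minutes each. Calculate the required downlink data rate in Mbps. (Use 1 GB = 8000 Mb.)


total contact time = 2 * 5.0 * 60 = 600.0000 s
data = 13.2 GB = 105600.0000 Mb
rate = 105600.0000 / 600.0000 = 176.0000 Mbps

176.0000 Mbps


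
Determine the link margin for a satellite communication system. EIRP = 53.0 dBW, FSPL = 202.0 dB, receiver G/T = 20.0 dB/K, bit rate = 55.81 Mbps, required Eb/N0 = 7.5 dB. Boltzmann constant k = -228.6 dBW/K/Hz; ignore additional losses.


C/N0 = EIRP - FSPL + G/T - k = 53.0 - 202.0 + 20.0 - (-228.6)
C/N0 = 99.6000 dB-Hz
R_b = 55.81 Mbps = 5.581e+07 bps -> 10*log10(R_b) = 77.4671 dB-Hz
Eb/N0 = C/N0 - 10*log10(R_b) = 99.6000 - 77.4671 = 22.1329 dB
Margin = Eb/N0 - Eb/N0_req = 22.1329 - 7.5 = 14.6329 dB (link closes)

14.6329 dB


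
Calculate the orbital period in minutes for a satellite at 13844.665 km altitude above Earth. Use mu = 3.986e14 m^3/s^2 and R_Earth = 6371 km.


r = 20215.6650 km = 2.0215665e+07 m
T = 2*pi*sqrt(r^3/mu) = 2*pi*sqrt(8.2615987e+21 / 3.986e14)
T = 28605.0868 s = 476.7514 min

476.7514 minutes


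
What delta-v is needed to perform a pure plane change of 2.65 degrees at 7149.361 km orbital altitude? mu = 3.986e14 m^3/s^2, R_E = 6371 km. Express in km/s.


r = 13520.3610 km = 1.3520361e+07 m
V = sqrt(mu/r) = 5429.6834 m/s
di = 2.65 deg = 0.04625123 rad
dV = 2*V*sin(di/2) = 2*5429.6834*sin(0.02312561)
dV = 251.1071 m/s = 0.2511071 km/s

0.2511 km/s


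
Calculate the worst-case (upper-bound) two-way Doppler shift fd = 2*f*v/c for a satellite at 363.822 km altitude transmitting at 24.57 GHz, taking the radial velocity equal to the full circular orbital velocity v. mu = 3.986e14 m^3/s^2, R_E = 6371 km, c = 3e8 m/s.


r = 6.734822e+06 m
v = sqrt(mu/r) = 7693.1746 m/s (worst-case radial velocity)
f = 24.57 GHz = 2.457e+10 Hz
fd = 2*f*v/c = 2*2.457e+10*7693.1746/3.0e+08
fd = 1.260142e+06 Hz

1.2601e+06 Hz


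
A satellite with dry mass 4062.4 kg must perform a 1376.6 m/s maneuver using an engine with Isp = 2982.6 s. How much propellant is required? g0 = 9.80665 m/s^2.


ve = Isp * g0 = 2982.6 * 9.80665 = 29249.314290 m/s
mass ratio = exp(dv/ve) = exp(1376.6/29249.314290) = 1.04818946
m_prop = m_dry * (mr - 1) = 4062.4 * (1.04818946 - 1)
m_prop = 195.7649 kg

195.7649 kg


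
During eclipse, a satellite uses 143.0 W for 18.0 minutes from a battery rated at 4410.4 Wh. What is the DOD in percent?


E_used = P * t / 60 = 143.0 * 18.0 / 60 = 42.9000 Wh
DOD = E_used / E_total * 100 = 42.9000 / 4410.4 * 100
DOD = 0.9727009 %

0.9727 %


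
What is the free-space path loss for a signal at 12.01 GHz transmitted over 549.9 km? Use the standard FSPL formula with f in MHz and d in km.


f = 12.01 GHz = 12010.0000 MHz
d = 549.9 km
FSPL = 32.44 + 20*log10(12010.0000) + 20*log10(549.9)
FSPL = 32.44 + 81.5909 + 54.8057
FSPL = 168.8365 dB

168.8365 dB


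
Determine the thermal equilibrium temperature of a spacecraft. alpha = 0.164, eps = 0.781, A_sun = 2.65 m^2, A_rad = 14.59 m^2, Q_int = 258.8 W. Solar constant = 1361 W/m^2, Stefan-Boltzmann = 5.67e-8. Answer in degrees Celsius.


Numerator = alpha*S*A_sun + Q_int = 0.164*1361*2.65 + 258.8 = 850.2906 W
Denominator = eps*sigma*A_rad = 0.781*5.67e-8*14.59 = 6.4608459e-07 W/K^4
T^4 = 1.316067e+09 K^4
T = 190.4669 K = -82.6831 C

-82.6831 degrees Celsius


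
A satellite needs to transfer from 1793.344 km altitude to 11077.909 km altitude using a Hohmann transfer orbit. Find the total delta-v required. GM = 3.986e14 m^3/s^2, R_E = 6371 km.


r1 = 8164.3440 km = 8.164344e+06 m
r2 = 17448.9090 km = 1.7448909e+07 m
dv1 = sqrt(mu/r1)*(sqrt(2*r2/(r1+r2)) - 1) = 1168.6764 m/s
dv2 = sqrt(mu/r2)*(1 - sqrt(2*r1/(r1+r2))) = 963.3519 m/s
total dv = |dv1| + |dv2| = 1168.6764 + 963.3519 = 2132.0282 m/s = 2.1320 km/s

2.1320 km/s


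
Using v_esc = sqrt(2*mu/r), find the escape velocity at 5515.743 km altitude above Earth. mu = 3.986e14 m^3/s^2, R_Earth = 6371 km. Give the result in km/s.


r = 6371.0 + 5515.743 = 11886.7430 km = 1.1886743e+07 m
v_esc = sqrt(2*mu/r) = sqrt(2*3.986e14 / 1.1886743e+07)
v_esc = 8189.4023 m/s = 8.1894 km/s

8.1894 km/s


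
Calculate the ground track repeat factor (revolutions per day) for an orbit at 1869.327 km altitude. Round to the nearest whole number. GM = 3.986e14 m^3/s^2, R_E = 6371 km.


r = 8.240327e+06 m
T = 2*pi*sqrt(r^3/mu) = 7444.3690 s = 124.0728 min
revs/day = 1440 / 124.0728 = 11.6061
Rounded: 12 revolutions per day

12 revolutions per day


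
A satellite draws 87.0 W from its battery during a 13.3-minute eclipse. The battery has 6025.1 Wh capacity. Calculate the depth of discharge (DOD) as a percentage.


E_used = P * t / 60 = 87.0 * 13.3 / 60 = 19.2850 Wh
DOD = E_used / E_total * 100 = 19.2850 / 6025.1 * 100
DOD = 0.3200777 %

0.3201 %


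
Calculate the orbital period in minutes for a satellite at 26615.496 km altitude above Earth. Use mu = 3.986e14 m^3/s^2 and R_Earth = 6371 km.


r = 32986.4960 km = 3.2986496e+07 m
T = 2*pi*sqrt(r^3/mu) = 2*pi*sqrt(3.58929e+22 / 3.986e14)
T = 59623.2299 s = 993.7205 min

993.7205 minutes


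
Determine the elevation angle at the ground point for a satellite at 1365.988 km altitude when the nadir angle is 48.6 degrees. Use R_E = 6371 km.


r = R_E + alt = 7736.9880 km
Law of sines in the satellite / Earth-center / ground-point triangle:
  sin(nadir)/R_E = sin(90 + el)/r  =>  cos(el) = (r/R_E)*sin(nadir)
cos(el) = (7736.9880 / 6371.0000) * sin(48.6 deg) = 0.9109403
el = arccos(0.9109403) = 24.3644 deg
(Earth-central angle = 90 - nadir - el = 17.0356 deg)

24.3644 degrees


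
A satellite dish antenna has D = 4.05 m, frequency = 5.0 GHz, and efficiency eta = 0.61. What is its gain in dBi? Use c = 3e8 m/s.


lambda = c/f = 3e8 / 5.0e+09 = 0.0600 m
G = eta*(pi*D/lambda)^2 = 0.61*(pi*4.05/0.0600)^2
G = 27430.7149 (linear)
G = 10*log10(27430.7149) = 44.3824 dBi

44.3824 dBi
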